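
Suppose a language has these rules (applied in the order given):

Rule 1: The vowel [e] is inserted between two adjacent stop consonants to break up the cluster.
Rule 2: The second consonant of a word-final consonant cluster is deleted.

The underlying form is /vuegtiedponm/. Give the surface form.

Rule 1 (stop-cluster e-epenthesis): /g/ and /t/ form a stop–stop cluster, so [e] is inserted between them. /d/ and /p/ form a stop–stop cluster, so [e] is inserted between them. /vuegtiedponm/ → vuegetiedeponm.
Rule 2 (final cluster simplification): /m/ is the second consonant of a word-final cluster /nm/, so it deletes. /vuegetiedeponm/ → vuegetiedepon.

vuegetiedepon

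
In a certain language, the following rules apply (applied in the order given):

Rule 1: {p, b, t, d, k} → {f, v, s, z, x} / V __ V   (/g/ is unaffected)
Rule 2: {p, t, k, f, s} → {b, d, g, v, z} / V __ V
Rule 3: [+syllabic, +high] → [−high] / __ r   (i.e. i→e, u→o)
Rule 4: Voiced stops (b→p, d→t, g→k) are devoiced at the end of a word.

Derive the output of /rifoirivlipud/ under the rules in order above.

rivoerivlivut

Rule 1 (intervocalic spirantization): /p/ is a stop between vowels /i/ and /u/, so it spirantizes to the fricative [f]. /rifoirivlipud/ → rifoirivlifud.
Rule 2 (intervocalic voicing): /f/ is a voiceless obstruent between vowels /i/ and /o/, so it voices to [v]. /f/ is a voiceless obstruent between vowels /i/ and /u/, so it voices to [v]. /rifoirivlifud/ → rivoirivlivud.
Rule 3 (pre-rhotic lowering): /i/ is a high vowel immediately before /r/, so it lowers to [e]. /rivoirivlivud/ → rivoerivlivud.
Rule 4 (final devoicing): /d/ is a voiced stop in word-final position, so it devoices to [t]. /rivoerivlivud/ → rivoerivlivut.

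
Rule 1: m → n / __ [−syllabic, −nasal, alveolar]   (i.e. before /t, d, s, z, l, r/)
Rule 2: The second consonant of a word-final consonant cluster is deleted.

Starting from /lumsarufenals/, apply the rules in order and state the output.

Rule 1 (nasal place assimilation): /m/ precedes the alveolar consonant /s/, so it assimilates in place to [n]. /lumsarufenals/ → lunsarufenals.
Rule 2 (final cluster simplification): /s/ is the second consonant of a word-final cluster /ls/, so it deletes. /lunsarufenals/ → lunsarufenal.

lunsarufenal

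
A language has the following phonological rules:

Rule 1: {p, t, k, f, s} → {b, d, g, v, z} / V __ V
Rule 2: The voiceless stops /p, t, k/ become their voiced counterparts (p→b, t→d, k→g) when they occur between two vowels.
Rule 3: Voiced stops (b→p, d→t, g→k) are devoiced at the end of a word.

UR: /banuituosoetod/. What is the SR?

Rule 1 (intervocalic voicing): /t/ is a voiceless obstruent between vowels /i/ and /u/, so it voices to [d]. /s/ is a voiceless obstruent between vowels /o/ and /o/, so it voices to [z]. /t/ is a voiceless obstruent between vowels /e/ and /o/, so it voices to [d]. /banuituosoetod/ → banuiduozoedod.
Rule 2 (intervocalic voicing): no segment meets the environment; /banuiduozoedod/ is unchanged.
Rule 3 (final devoicing): /d/ is a voiced stop in word-final position, so it devoices to [t]. /banuiduozoedod/ → banuiduozoedot.

banuiduozoedot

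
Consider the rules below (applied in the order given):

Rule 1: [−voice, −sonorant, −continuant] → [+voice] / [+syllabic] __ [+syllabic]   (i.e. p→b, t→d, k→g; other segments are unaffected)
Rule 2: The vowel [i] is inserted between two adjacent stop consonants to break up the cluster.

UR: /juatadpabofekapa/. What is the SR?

Rule 1 (intervocalic voicing): /t/ is a voiceless stop between vowels /a/ and /a/, so it voices to [d]. /k/ is a voiceless stop between vowels /e/ and /a/, so it voices to [g]. /p/ is a voiceless stop between vowels /a/ and /a/, so it voices to [b]. /juatadpabofekapa/ → juadadpabofegaba.
Rule 2 (stop-cluster i-epenthesis): /d/ and /p/ form a stop–stop cluster, so [i] is inserted between them. /juadadpabofegaba/ → juadadipabofegaba.

juadadipabofegaba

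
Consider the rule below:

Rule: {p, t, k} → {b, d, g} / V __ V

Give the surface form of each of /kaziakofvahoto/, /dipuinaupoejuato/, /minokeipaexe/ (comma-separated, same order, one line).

kaziagofvahodo, dibuinauboejuado, minogeibaexe

/kaziakofvahoto/: /k/ is a voiceless stop between vowels /a/ and /o/, so it voices to [g]. /t/ is a voiceless stop between vowels /o/ and /o/, so it voices to [d]. → [kaziagofvahodo].
/dipuinaupoejuato/: /p/ is a voiceless stop between vowels /i/ and /u/, so it voices to [b]. /p/ is a voiceless stop between vowels /u/ and /o/, so it voices to [b]. /t/ is a voiceless stop between vowels /a/ and /o/, so it voices to [d]. → [dibuinauboejuado].
/minokeipaexe/: /k/ is a voiceless stop between vowels /o/ and /e/, so it voices to [g]. /p/ is a voiceless stop between vowels /i/ and /a/, so it voices to [b]. → [minogeibaexe].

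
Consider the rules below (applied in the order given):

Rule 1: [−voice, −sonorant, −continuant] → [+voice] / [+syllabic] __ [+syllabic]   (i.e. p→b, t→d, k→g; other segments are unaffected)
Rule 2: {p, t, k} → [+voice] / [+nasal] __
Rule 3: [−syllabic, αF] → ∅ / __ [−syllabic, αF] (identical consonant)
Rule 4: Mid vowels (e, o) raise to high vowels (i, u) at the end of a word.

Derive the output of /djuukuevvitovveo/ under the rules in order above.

djuuguevidoveu

Rule 1 (intervocalic voicing): /k/ is a voiceless stop between vowels /u/ and /u/, so it voices to [g]. /t/ is a voiceless stop between vowels /i/ and /o/, so it voices to [d]. /djuukuevvitovveo/ → djuuguevvidovveo.
Rule 2 (post-nasal voicing): no segment meets the environment; /djuuguevvidovveo/ is unchanged.
Rule 3 (degemination): /vv/ is a geminate; the first /v/ deletes. /vv/ is a geminate; the first /v/ deletes. /djuuguevvidovveo/ → djuuguevidoveo.
Rule 4 (final vowel raising): /o/ is a mid vowel in word-final position, so it raises to [u]. /djuuguevidoveo/ → djuuguevidoveu.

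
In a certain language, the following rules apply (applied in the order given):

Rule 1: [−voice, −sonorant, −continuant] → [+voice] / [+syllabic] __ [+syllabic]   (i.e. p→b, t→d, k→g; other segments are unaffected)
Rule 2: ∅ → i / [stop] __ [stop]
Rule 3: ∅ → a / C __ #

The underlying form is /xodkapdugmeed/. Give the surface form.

xodikapidugmeeda

Rule 1 (intervocalic voicing): no segment meets the environment; /xodkapdugmeed/ is unchanged.
Rule 2 (stop-cluster i-epenthesis): /d/ and /k/ form a stop–stop cluster, so [i] is inserted between them. /p/ and /d/ form a stop–stop cluster, so [i] is inserted between them. /xodkapdugmeed/ → xodikapidugmeed.
Rule 3 (final a-epenthesis): the form ends in the consonant /d/, so [a] is inserted word-finally. /xodikapidugmeed/ → xodikapidugmeeda.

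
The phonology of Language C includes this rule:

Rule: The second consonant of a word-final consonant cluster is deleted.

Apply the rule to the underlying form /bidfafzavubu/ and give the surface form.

No segment of /bidfafzavubu/ meets the structural description of the rule, so the form surfaces unchanged.

bidfafzavubu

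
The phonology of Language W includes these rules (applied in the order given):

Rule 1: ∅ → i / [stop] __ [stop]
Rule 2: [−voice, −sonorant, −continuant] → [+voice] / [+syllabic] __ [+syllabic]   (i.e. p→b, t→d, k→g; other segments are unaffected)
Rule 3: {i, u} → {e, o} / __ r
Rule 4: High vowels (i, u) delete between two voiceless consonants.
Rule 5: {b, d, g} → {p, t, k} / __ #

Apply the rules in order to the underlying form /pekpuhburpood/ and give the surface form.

pegibuhborpoot

Rule 1 (stop-cluster i-epenthesis): /k/ and /p/ form a stop–stop cluster, so [i] is inserted between them. /pekpuhburpood/ → pekipuhburpood.
Rule 2 (intervocalic voicing): /k/ is a voiceless stop between vowels /e/ and /i/, so it voices to [g]. /p/ is a voiceless stop between vowels /i/ and /u/, so it voices to [b]. /pekipuhburpood/ → pegibuhburpood.
Rule 3 (pre-rhotic lowering): /u/ is a high vowel immediately before /r/, so it lowers to [o]. /pegibuhburpood/ → pegibuhborpood.
Rule 4 (high vowel syncope): no segment meets the environment; /pegibuhborpood/ is unchanged.
Rule 5 (final devoicing): /d/ is a voiced stop in word-final position, so it devoices to [t]. /pegibuhborpood/ → pegibuhborpoot.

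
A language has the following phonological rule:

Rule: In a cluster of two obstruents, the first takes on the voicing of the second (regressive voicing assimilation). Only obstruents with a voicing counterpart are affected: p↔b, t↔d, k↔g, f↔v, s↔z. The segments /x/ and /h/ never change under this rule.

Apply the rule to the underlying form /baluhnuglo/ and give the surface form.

No segment of /baluhnuglo/ meets the structural description of the rule, so the form surfaces unchanged.

baluhnuglo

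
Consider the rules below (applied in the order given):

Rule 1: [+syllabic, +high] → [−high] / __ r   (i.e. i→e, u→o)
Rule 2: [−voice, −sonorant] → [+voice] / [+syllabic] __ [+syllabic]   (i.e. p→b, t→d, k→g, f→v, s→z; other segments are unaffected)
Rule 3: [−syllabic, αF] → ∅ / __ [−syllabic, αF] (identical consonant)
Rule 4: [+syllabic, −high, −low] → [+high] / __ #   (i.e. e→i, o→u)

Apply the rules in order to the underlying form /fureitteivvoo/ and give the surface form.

Rule 1 (pre-rhotic lowering): /u/ is a high vowel immediately before /r/, so it lowers to [o]. /fureitteivvoo/ → foreitteivvoo.
Rule 2 (intervocalic voicing): no segment meets the environment; /foreitteivvoo/ is unchanged.
Rule 3 (degemination): /tt/ is a geminate; the first /t/ deletes. /vv/ is a geminate; the first /v/ deletes. /foreitteivvoo/ → foreiteivoo.
Rule 4 (final vowel raising): /o/ is a mid vowel in word-final position, so it raises to [u]. /foreiteivoo/ → foreiteivou.

foreiteivou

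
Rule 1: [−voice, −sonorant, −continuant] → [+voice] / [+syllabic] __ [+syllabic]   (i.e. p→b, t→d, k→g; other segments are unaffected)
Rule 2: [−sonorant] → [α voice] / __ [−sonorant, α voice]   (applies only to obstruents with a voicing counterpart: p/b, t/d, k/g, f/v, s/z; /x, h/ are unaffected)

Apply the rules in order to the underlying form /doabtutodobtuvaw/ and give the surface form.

Rule 1 (intervocalic voicing): /t/ is a voiceless stop between vowels /u/ and /o/, so it voices to [d]. /doabtutodobtuvaw/ → doabtudodobtuvaw.
Rule 2 (regressive voicing assimilation): /b/ precedes the voiceless obstruent /t/, so it devoices to [p] by assimilation. /b/ precedes the voiceless obstruent /t/, so it devoices to [p] by assimilation. /doabtudodobtuvaw/ → doaptudodoptuvaw.

doaptudodoptuvaw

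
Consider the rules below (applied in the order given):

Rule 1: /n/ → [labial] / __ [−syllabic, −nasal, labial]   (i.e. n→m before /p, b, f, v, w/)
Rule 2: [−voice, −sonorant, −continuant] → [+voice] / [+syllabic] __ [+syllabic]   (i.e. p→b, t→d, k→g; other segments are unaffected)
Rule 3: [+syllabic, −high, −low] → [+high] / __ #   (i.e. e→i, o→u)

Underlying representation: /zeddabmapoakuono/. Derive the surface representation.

Rule 1 (nasal place assimilation): no segment meets the environment; /zeddabmapoakuono/ is unchanged.
Rule 2 (intervocalic voicing): /p/ is a voiceless stop between vowels /a/ and /o/, so it voices to [b]. /k/ is a voiceless stop between vowels /a/ and /u/, so it voices to [g]. /zeddabmapoakuono/ → zeddabmaboaguono.
Rule 3 (final vowel raising): /o/ is a mid vowel in word-final position, so it raises to [u]. /zeddabmaboaguono/ → zeddabmaboaguonu.

zeddabmaboaguonu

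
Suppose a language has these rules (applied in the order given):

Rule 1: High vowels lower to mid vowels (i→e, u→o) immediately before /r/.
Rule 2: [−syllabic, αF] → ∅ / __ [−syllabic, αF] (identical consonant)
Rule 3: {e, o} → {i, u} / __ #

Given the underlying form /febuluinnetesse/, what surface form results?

Rule 1 (pre-rhotic lowering): no segment meets the environment; /febuluinnetesse/ is unchanged.
Rule 2 (degemination): /nn/ is a geminate; the first /n/ deletes. /ss/ is a geminate; the first /s/ deletes. /febuluinnetesse/ → febuluinetese.
Rule 3 (final vowel raising): /e/ is a mid vowel in word-final position, so it raises to [i]. /febuluinetese/ → febuluinetesi.

febuluinetesi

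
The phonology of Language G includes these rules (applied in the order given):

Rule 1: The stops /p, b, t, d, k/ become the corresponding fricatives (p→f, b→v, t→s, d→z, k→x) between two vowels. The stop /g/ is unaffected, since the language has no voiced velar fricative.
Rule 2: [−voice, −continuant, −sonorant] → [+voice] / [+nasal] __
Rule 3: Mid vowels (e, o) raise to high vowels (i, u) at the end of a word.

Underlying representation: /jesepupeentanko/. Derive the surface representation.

Rule 1 (intervocalic spirantization): /p/ is a stop between vowels /e/ and /u/, so it spirantizes to the fricative [f]. /p/ is a stop between vowels /u/ and /e/, so it spirantizes to the fricative [f]. /jesepupeentanko/ → jesefufeentanko.
Rule 2 (post-nasal voicing): /t/ is a voiceless stop immediately after the nasal /n/, so it voices to [d]. /k/ is a voiceless stop immediately after the nasal /n/, so it voices to [g]. /jesefufeentanko/ → jesefufeendango.
Rule 3 (final vowel raising): /o/ is a mid vowel in word-final position, so it raises to [u]. /jesefufeendango/ → jesefufeendangu.

jesefufeendangu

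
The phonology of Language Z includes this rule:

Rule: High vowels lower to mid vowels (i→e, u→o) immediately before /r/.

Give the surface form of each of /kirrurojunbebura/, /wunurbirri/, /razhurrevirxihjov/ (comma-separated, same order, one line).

/kirrurojunbebura/: /i/ is a high vowel immediately before /r/, so it lowers to [e]. /u/ is a high vowel immediately before /r/, so it lowers to [o]. /u/ is a high vowel immediately before /r/, so it lowers to [o]. → [kerrorojunbebora].
/wunurbirri/: /u/ is a high vowel immediately before /r/, so it lowers to [o]. /i/ is a high vowel immediately before /r/, so it lowers to [e]. → [wunorberri].
/razhurrevirxihjov/: /u/ is a high vowel immediately before /r/, so it lowers to [o]. /i/ is a high vowel immediately before /r/, so it lowers to [e]. → [razhorreverxihjov].

kerrorojunbebora, wunorberri, razhorreverxihjov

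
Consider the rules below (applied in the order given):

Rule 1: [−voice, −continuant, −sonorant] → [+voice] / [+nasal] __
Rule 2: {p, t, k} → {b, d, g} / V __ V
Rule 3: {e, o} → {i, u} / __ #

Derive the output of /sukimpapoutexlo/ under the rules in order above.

Rule 1 (post-nasal voicing): /p/ is a voiceless stop immediately after the nasal /m/, so it voices to [b]. /sukimpapoutexlo/ → sukimbapoutexlo.
Rule 2 (intervocalic voicing): /k/ is a voiceless stop between vowels /u/ and /i/, so it voices to [g]. /p/ is a voiceless stop between vowels /a/ and /o/, so it voices to [b]. /t/ is a voiceless stop between vowels /u/ and /e/, so it voices to [d]. /sukimbapoutexlo/ → sugimbaboudexlo.
Rule 3 (final vowel raising): /o/ is a mid vowel in word-final position, so it raises to [u]. /sugimbaboudexlo/ → sugimbaboudexlu.

sugimbaboudexlu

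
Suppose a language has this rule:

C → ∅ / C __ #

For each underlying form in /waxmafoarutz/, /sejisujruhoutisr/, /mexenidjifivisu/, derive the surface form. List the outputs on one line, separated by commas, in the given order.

waxmafoarut, sejisujruhoutis, mexenidjifivisu

/waxmafoarutz/: /z/ is the second consonant of a word-final cluster /tz/, so it deletes. → [waxmafoarut].
/sejisujruhoutisr/: /r/ is the second consonant of a word-final cluster /sr/, so it deletes. → [sejisujruhoutis].
/mexenidjifivisu/: the rule's environment is not met; surfaces unchanged as [mexenidjifivisu].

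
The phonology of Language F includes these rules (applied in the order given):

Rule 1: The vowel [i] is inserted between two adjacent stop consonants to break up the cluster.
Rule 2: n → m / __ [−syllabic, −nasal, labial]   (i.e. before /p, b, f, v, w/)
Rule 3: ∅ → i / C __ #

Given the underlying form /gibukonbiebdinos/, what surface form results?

Rule 1 (stop-cluster i-epenthesis): /b/ and /d/ form a stop–stop cluster, so [i] is inserted between them. /gibukonbiebdinos/ → gibukonbiebidinos.
Rule 2 (nasal place assimilation): /n/ precedes the labial consonant /b/, so it assimilates in place to [m]. /gibukonbiebidinos/ → gibukombiebidinos.
Rule 3 (final i-epenthesis): the form ends in the consonant /s/, so [i] is inserted word-finally. /gibukombiebidinos/ → gibukombiebidinosi.

gibukombiebidinosi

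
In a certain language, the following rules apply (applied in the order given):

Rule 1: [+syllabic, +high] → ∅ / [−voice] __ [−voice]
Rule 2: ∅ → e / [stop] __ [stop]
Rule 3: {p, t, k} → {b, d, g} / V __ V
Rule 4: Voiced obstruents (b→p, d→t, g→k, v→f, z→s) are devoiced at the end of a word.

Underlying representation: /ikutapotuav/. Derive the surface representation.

igedaboduaf

Rule 1 (high vowel syncope): /u/ is a high vowel flanked by voiceless consonants /k/ and /t/, so it deletes. /ikutapotuav/ → iktapotuav.
Rule 2 (stop-cluster e-epenthesis): /k/ and /t/ form a stop–stop cluster, so [e] is inserted between them. /iktapotuav/ → iketapotuav.
Rule 3 (intervocalic voicing): /k/ is a voiceless stop between vowels /i/ and /e/, so it voices to [g]. /t/ is a voiceless stop between vowels /e/ and /a/, so it voices to [d]. /p/ is a voiceless stop between vowels /a/ and /o/, so it voices to [b]. /t/ is a voiceless stop between vowels /o/ and /u/, so it voices to [d]. /iketapotuav/ → igedaboduav.
Rule 4 (final devoicing): /v/ is a voiced obstruent in word-final position, so it devoices to [f]. /igedaboduav/ → igedaboduaf.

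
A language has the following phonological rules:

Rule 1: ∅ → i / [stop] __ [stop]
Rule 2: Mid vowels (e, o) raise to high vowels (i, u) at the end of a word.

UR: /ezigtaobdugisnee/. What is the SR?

ezigitaobidugisnei

Rule 1 (stop-cluster i-epenthesis): /g/ and /t/ form a stop–stop cluster, so [i] is inserted between them. /b/ and /d/ form a stop–stop cluster, so [i] is inserted between them. /ezigtaobdugisnee/ → ezigitaobidugisnee.
Rule 2 (final vowel raising): /e/ is a mid vowel in word-final position, so it raises to [i]. /ezigitaobidugisnee/ → ezigitaobidugisnei.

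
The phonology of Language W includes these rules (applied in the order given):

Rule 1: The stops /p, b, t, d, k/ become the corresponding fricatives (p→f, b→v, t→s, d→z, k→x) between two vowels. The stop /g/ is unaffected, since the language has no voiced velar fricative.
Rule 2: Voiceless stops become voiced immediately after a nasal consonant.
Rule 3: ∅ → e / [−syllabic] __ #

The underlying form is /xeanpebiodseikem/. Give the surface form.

Rule 1 (intervocalic spirantization): /b/ is a stop between vowels /e/ and /i/, so it spirantizes to the fricative [v]. /k/ is a stop between vowels /i/ and /e/, so it spirantizes to the fricative [x]. /xeanpebiodseikem/ → xeanpeviodseixem.
Rule 2 (post-nasal voicing): /p/ is a voiceless stop immediately after the nasal /n/, so it voices to [b]. /xeanpeviodseixem/ → xeanbeviodseixem.
Rule 3 (final e-epenthesis): the form ends in the consonant /m/, so [e] is inserted word-finally. /xeanbeviodseixem/ → xeanbeviodseixeme.

xeanbeviodseixeme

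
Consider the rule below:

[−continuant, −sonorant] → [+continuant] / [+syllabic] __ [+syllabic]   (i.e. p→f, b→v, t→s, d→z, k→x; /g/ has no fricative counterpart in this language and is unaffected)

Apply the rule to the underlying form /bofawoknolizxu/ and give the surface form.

No segment of /bofawoknolizxu/ meets the structural description of the rule, so the form surfaces unchanged.

bofawoknolizxu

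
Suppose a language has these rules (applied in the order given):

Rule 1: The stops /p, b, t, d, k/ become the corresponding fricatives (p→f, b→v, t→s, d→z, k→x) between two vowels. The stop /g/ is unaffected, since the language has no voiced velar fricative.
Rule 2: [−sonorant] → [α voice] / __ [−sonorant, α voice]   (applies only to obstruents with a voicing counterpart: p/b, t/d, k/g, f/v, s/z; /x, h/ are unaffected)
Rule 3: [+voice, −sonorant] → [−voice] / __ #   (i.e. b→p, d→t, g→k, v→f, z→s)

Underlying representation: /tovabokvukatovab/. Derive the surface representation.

tovavogvuxasovap

Rule 1 (intervocalic spirantization): /b/ is a stop between vowels /a/ and /o/, so it spirantizes to the fricative [v]. /k/ is a stop between vowels /u/ and /a/, so it spirantizes to the fricative [x]. /t/ is a stop between vowels /a/ and /o/, so it spirantizes to the fricative [s]. /tovabokvukatovab/ → tovavokvuxasovab.
Rule 2 (regressive voicing assimilation): /k/ precedes the voiced obstruent /v/, so it voices to [g] by assimilation. /tovavokvuxasovab/ → tovavogvuxasovab.
Rule 3 (final devoicing): /b/ is a voiced obstruent in word-final position, so it devoices to [p]. /tovavogvuxasovab/ → tovavogvuxasovap.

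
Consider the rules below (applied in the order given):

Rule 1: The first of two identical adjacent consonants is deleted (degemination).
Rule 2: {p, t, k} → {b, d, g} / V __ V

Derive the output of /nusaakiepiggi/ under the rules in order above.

nusaagiebigi

Rule 1 (degemination): /gg/ is a geminate; the first /g/ deletes. /nusaakiepiggi/ → nusaakiepigi.
Rule 2 (intervocalic voicing): /k/ is a voiceless stop between vowels /a/ and /i/, so it voices to [g]. /p/ is a voiceless stop between vowels /e/ and /i/, so it voices to [b]. /nusaakiepigi/ → nusaagiebigi.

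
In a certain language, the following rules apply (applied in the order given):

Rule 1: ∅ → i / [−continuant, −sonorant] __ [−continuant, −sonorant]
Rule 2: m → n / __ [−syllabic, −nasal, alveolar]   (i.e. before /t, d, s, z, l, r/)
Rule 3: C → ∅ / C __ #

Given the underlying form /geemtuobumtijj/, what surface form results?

geentuobuntij

Rule 1 (stop-cluster i-epenthesis): no segment meets the environment; /geemtuobumtijj/ is unchanged.
Rule 2 (nasal place assimilation): /m/ precedes the alveolar consonant /t/, so it assimilates in place to [n]. /m/ precedes the alveolar consonant /t/, so it assimilates in place to [n]. /geemtuobumtijj/ → geentuobuntijj.
Rule 3 (final cluster simplification): /j/ is the second consonant of a word-final cluster /jj/, so it deletes. /geentuobuntijj/ → geentuobuntij.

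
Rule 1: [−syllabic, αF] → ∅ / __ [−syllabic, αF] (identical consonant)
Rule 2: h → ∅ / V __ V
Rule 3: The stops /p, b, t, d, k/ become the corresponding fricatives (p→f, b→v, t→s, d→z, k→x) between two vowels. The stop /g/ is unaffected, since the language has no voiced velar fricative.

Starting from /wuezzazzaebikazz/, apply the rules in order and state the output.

wuezazaevixaz

Rule 1 (degemination): /zz/ is a geminate; the first /z/ deletes. /zz/ is a geminate; the first /z/ deletes. /zz/ is a geminate; the first /z/ deletes. /wuezzazzaebikazz/ → wuezazaebikaz.
Rule 2 (intervocalic h-deletion): no segment meets the environment; /wuezazaebikaz/ is unchanged.
Rule 3 (intervocalic spirantization): /b/ is a stop between vowels /e/ and /i/, so it spirantizes to the fricative [v]. /k/ is a stop between vowels /i/ and /a/, so it spirantizes to the fricative [x]. /wuezazaebikaz/ → wuezazaevixaz.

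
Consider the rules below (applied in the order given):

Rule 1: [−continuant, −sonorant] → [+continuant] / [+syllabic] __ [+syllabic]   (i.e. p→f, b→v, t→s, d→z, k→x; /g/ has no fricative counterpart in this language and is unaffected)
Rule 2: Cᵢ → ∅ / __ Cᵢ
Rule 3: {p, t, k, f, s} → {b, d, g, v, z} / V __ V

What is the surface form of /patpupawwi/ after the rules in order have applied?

patpuvawi

Rule 1 (intervocalic spirantization): /p/ is a stop between vowels /u/ and /a/, so it spirantizes to the fricative [f]. /patpupawwi/ → patpufawwi.
Rule 2 (degemination): /ww/ is a geminate; the first /w/ deletes. /patpufawwi/ → patpufawi.
Rule 3 (intervocalic voicing): /f/ is a voiceless obstruent between vowels /u/ and /a/, so it voices to [v]. /patpufawi/ → patpuvawi.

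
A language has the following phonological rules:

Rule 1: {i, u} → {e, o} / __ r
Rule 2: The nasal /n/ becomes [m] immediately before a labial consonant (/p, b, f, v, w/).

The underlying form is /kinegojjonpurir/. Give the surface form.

kinegojjomporer

Rule 1 (pre-rhotic lowering): /u/ is a high vowel immediately before /r/, so it lowers to [o]. /i/ is a high vowel immediately before /r/, so it lowers to [e]. /kinegojjonpurir/ → kinegojjonporer.
Rule 2 (nasal place assimilation): /n/ precedes the labial consonant /p/, so it assimilates in place to [m]. /kinegojjonporer/ → kinegojjomporer.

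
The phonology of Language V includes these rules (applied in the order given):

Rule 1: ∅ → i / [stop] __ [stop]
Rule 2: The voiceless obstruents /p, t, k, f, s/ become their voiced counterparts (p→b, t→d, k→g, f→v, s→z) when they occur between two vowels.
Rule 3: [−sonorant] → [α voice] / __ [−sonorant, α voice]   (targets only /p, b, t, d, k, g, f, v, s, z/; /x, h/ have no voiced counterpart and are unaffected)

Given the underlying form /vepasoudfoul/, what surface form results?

vebazoutfoul

Rule 1 (stop-cluster i-epenthesis): no segment meets the environment; /vepasoudfoul/ is unchanged.
Rule 2 (intervocalic voicing): /p/ is a voiceless obstruent between vowels /e/ and /a/, so it voices to [b]. /s/ is a voiceless obstruent between vowels /a/ and /o/, so it voices to [z]. /vepasoudfoul/ → vebazoudfoul.
Rule 3 (regressive voicing assimilation): /d/ precedes the voiceless obstruent /f/, so it devoices to [t] by assimilation. /vebazoudfoul/ → vebazoutfoul.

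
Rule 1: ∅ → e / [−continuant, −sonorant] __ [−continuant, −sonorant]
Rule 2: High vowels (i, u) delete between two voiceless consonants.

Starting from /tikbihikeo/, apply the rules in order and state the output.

tkebihkeo

Rule 1 (stop-cluster e-epenthesis): /k/ and /b/ form a stop–stop cluster, so [e] is inserted between them. /tikbihikeo/ → tikebihikeo.
Rule 2 (high vowel syncope): /i/ is a high vowel flanked by voiceless consonants /t/ and /k/, so it deletes. /i/ is a high vowel flanked by voiceless consonants /h/ and /k/, so it deletes. /tikebihikeo/ → tkebihkeo.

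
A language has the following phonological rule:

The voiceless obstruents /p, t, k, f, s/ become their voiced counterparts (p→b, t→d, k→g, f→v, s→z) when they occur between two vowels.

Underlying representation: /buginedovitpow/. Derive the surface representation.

buginedovitpow

No segment of /buginedovitpow/ meets the structural description of the rule, so the form surfaces unchanged.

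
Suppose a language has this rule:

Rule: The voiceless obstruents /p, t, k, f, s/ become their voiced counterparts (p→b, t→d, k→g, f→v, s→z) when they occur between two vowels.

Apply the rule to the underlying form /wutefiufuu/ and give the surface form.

/t/ is a voiceless obstruent between vowels /u/ and /e/, so it voices to [d].
/f/ is a voiceless obstruent between vowels /e/ and /i/, so it voices to [v].
/f/ is a voiceless obstruent between vowels /u/ and /u/, so it voices to [v].
Surface form: [wudeviuvuu].

wudeviuvuu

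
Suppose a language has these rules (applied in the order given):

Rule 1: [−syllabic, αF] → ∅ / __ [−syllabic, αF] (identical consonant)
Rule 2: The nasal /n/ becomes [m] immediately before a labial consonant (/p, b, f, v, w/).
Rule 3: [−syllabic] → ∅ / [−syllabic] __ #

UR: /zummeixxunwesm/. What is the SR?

Rule 1 (degemination): /mm/ is a geminate; the first /m/ deletes. /xx/ is a geminate; the first /x/ deletes. /zummeixxunwesm/ → zumeixunwesm.
Rule 2 (nasal place assimilation): /n/ precedes the labial consonant /w/, so it assimilates in place to [m]. /zumeixunwesm/ → zumeixumwesm.
Rule 3 (final cluster simplification): /m/ is the second consonant of a word-final cluster /sm/, so it deletes. /zumeixumwesm/ → zumeixumwes.

zumeixumwes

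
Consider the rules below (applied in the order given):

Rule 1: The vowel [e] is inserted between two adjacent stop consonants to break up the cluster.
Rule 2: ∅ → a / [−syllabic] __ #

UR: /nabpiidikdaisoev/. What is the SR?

nabepiidikedaisoeva

Rule 1 (stop-cluster e-epenthesis): /b/ and /p/ form a stop–stop cluster, so [e] is inserted between them. /k/ and /d/ form a stop–stop cluster, so [e] is inserted between them. /nabpiidikdaisoev/ → nabepiidikedaisoev.
Rule 2 (final a-epenthesis): the form ends in the consonant /v/, so [a] is inserted word-finally. /nabepiidikedaisoev/ → nabepiidikedaisoeva.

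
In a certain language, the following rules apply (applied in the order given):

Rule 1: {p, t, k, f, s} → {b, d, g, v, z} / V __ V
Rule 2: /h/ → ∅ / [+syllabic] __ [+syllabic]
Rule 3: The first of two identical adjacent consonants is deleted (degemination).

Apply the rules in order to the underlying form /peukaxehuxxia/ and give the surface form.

peugaxeuxia

Rule 1 (intervocalic voicing): /k/ is a voiceless obstruent between vowels /u/ and /a/, so it voices to [g]. /peukaxehuxxia/ → peugaxehuxxia.
Rule 2 (intervocalic h-deletion): /h/ occurs between vowels /e/ and /u/, so it deletes. /peugaxehuxxia/ → peugaxeuxxia.
Rule 3 (degemination): /xx/ is a geminate; the first /x/ deletes. /peugaxeuxxia/ → peugaxeuxia.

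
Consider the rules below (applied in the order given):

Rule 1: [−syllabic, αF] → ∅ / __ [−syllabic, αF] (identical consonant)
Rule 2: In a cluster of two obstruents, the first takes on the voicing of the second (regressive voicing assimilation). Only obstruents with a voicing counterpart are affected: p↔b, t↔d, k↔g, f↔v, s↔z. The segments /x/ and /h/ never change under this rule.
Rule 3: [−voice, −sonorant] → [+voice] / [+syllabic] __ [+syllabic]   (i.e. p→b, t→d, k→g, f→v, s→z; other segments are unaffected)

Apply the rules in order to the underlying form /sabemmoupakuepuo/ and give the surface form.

sabemoubaguebuo

Rule 1 (degemination): /mm/ is a geminate; the first /m/ deletes. /sabemmoupakuepuo/ → sabemoupakuepuo.
Rule 2 (regressive voicing assimilation): no segment meets the environment; /sabemoupakuepuo/ is unchanged.
Rule 3 (intervocalic voicing): /p/ is a voiceless obstruent between vowels /u/ and /a/, so it voices to [b]. /k/ is a voiceless obstruent between vowels /a/ and /u/, so it voices to [g]. /p/ is a voiceless obstruent between vowels /e/ and /u/, so it voices to [b]. /sabemoupakuepuo/ → sabemoubaguebuo.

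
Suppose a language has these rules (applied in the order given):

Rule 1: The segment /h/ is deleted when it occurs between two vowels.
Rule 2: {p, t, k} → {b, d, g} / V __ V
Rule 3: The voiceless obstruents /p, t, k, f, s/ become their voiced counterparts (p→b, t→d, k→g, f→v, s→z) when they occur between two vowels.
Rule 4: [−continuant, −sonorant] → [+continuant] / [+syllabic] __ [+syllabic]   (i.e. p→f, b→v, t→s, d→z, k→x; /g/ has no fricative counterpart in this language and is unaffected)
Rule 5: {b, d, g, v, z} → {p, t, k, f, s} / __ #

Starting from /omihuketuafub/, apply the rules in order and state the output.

omiugezuavup

Rule 1 (intervocalic h-deletion): /h/ occurs between vowels /i/ and /u/, so it deletes. /omihuketuafub/ → omiuketuafub.
Rule 2 (intervocalic voicing): /k/ is a voiceless stop between vowels /u/ and /e/, so it voices to [g]. /t/ is a voiceless stop between vowels /e/ and /u/, so it voices to [d]. /omiuketuafub/ → omiugeduafub.
Rule 3 (intervocalic voicing): /f/ is a voiceless obstruent between vowels /a/ and /u/, so it voices to [v]. /omiugeduafub/ → omiugeduavub.
Rule 4 (intervocalic spirantization): /d/ is a stop between vowels /e/ and /u/, so it spirantizes to the fricative [z]. /omiugeduavub/ → omiugezuavub.
Rule 5 (final devoicing): /b/ is a voiced obstruent in word-final position, so it devoices to [p]. /omiugezuavub/ → omiugezuavup.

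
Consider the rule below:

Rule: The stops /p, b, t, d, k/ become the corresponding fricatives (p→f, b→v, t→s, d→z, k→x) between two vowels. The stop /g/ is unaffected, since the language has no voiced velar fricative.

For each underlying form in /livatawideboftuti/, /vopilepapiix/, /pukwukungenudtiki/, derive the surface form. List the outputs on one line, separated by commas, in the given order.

/livatawideboftuti/: /t/ is a stop between vowels /a/ and /a/, so it spirantizes to the fricative [s]. /d/ is a stop between vowels /i/ and /e/, so it spirantizes to the fricative [z]. /b/ is a stop between vowels /e/ and /o/, so it spirantizes to the fricative [v]. /t/ is a stop between vowels /u/ and /i/, so it spirantizes to the fricative [s]. → [livasawizevoftusi].
/vopilepapiix/: /p/ is a stop between vowels /o/ and /i/, so it spirantizes to the fricative [f]. /p/ is a stop between vowels /e/ and /a/, so it spirantizes to the fricative [f]. /p/ is a stop between vowels /a/ and /i/, so it spirantizes to the fricative [f]. → [vofilefafiix].
/pukwukungenudtiki/: /k/ is a stop between vowels /u/ and /u/, so it spirantizes to the fricative [x]. /k/ is a stop between vowels /i/ and /i/, so it spirantizes to the fricative [x]. → [pukwuxungenudtixi].

livasawizevoftusi, vofilefafiix, pukwuxungenudtixi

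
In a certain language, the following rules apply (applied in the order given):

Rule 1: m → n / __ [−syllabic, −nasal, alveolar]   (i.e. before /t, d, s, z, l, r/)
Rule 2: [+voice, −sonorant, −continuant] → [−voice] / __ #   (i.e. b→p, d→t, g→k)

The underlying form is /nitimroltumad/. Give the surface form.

nitinroltumat

Rule 1 (nasal place assimilation): /m/ precedes the alveolar consonant /r/, so it assimilates in place to [n]. /nitimroltumad/ → nitinroltumad.
Rule 2 (final devoicing): /d/ is a voiced stop in word-final position, so it devoices to [t]. /nitinroltumad/ → nitinroltumat.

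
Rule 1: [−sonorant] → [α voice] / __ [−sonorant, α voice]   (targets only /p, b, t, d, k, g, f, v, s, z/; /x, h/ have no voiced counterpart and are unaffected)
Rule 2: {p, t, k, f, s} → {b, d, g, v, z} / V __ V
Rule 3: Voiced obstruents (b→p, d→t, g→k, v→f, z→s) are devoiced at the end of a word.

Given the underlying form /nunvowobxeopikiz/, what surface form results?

Rule 1 (regressive voicing assimilation): /b/ precedes the voiceless obstruent /x/, so it devoices to [p] by assimilation. /nunvowobxeopikiz/ → nunvowopxeopikiz.
Rule 2 (intervocalic voicing): /p/ is a voiceless obstruent between vowels /o/ and /i/, so it voices to [b]. /k/ is a voiceless obstruent between vowels /i/ and /i/, so it voices to [g]. /nunvowopxeopikiz/ → nunvowopxeobigiz.
Rule 3 (final devoicing): /z/ is a voiced obstruent in word-final position, so it devoices to [s]. /nunvowopxeobigiz/ → nunvowopxeobigis.

nunvowopxeobigis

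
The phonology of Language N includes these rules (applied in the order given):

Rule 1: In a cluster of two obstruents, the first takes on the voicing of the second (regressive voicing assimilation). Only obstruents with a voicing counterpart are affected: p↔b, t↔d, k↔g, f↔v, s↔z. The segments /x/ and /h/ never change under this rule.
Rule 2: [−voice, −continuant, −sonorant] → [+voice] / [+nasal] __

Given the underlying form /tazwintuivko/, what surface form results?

Rule 1 (regressive voicing assimilation): /v/ precedes the voiceless obstruent /k/, so it devoices to [f] by assimilation. /tazwintuivko/ → tazwintuifko.
Rule 2 (post-nasal voicing): /t/ is a voiceless stop immediately after the nasal /n/, so it voices to [d]. /tazwintuifko/ → tazwinduifko.

tazwinduifko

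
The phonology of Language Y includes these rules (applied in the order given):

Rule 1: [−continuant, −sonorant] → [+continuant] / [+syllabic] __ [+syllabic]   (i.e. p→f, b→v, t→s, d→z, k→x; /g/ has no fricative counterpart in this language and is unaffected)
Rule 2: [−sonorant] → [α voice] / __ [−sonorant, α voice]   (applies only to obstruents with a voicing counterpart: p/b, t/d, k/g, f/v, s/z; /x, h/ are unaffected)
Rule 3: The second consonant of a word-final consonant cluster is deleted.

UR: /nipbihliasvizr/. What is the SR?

Rule 1 (intervocalic spirantization): no segment meets the environment; /nipbihliasvizr/ is unchanged.
Rule 2 (regressive voicing assimilation): /p/ precedes the voiced obstruent /b/, so it voices to [b] by assimilation. /s/ precedes the voiced obstruent /v/, so it voices to [z] by assimilation. /nipbihliasvizr/ → nibbihliazvizr.
Rule 3 (final cluster simplification): /r/ is the second consonant of a word-final cluster /zr/, so it deletes. /nibbihliazvizr/ → nibbihliazviz.

nibbihliazviz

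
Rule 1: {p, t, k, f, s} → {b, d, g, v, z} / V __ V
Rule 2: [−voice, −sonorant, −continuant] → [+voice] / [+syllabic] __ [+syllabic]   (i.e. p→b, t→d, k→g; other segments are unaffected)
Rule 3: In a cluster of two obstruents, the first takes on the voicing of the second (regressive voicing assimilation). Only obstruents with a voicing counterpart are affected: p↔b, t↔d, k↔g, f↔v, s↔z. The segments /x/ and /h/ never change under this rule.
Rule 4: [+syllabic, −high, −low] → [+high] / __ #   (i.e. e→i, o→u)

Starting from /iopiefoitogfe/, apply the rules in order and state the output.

Rule 1 (intervocalic voicing): /p/ is a voiceless obstruent between vowels /o/ and /i/, so it voices to [b]. /f/ is a voiceless obstruent between vowels /e/ and /o/, so it voices to [v]. /t/ is a voiceless obstruent between vowels /i/ and /o/, so it voices to [d]. /iopiefoitogfe/ → iobievoidogfe.
Rule 2 (intervocalic voicing): no segment meets the environment; /iobievoidogfe/ is unchanged.
Rule 3 (regressive voicing assimilation): /g/ precedes the voiceless obstruent /f/, so it devoices to [k] by assimilation. /iobievoidogfe/ → iobievoidokfe.
Rule 4 (final vowel raising): /e/ is a mid vowel in word-final position, so it raises to [i]. /iobievoidokfe/ → iobievoidokfi.

iobievoidokfi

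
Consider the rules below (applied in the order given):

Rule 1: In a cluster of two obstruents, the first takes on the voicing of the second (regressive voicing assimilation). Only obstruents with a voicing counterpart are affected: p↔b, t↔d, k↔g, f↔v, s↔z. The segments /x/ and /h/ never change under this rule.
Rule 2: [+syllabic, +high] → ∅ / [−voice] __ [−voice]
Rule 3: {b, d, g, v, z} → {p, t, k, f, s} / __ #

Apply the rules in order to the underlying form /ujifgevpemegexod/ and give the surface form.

ujivgefpemegexot

Rule 1 (regressive voicing assimilation): /f/ precedes the voiced obstruent /g/, so it voices to [v] by assimilation. /v/ precedes the voiceless obstruent /p/, so it devoices to [f] by assimilation. /ujifgevpemegexod/ → ujivgefpemegexod.
Rule 2 (high vowel syncope): no segment meets the environment; /ujivgefpemegexod/ is unchanged.
Rule 3 (final devoicing): /d/ is a voiced obstruent in word-final position, so it devoices to [t]. /ujivgefpemegexod/ → ujivgefpemegexot.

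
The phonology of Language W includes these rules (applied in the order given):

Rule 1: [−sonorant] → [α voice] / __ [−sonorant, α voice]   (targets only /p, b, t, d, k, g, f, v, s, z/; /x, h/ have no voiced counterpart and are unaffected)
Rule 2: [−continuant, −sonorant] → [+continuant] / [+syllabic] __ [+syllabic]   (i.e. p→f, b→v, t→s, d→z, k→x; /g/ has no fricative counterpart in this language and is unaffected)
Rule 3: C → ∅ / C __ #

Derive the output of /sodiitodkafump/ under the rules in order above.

soziisotkafum

Rule 1 (regressive voicing assimilation): /d/ precedes the voiceless obstruent /k/, so it devoices to [t] by assimilation. /sodiitodkafump/ → sodiitotkafump.
Rule 2 (intervocalic spirantization): /d/ is a stop between vowels /o/ and /i/, so it spirantizes to the fricative [z]. /t/ is a stop between vowels /i/ and /o/, so it spirantizes to the fricative [s]. /sodiitotkafump/ → soziisotkafump.
Rule 3 (final cluster simplification): /p/ is the second consonant of a word-final cluster /mp/, so it deletes. /soziisotkafump/ → soziisotkafum.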